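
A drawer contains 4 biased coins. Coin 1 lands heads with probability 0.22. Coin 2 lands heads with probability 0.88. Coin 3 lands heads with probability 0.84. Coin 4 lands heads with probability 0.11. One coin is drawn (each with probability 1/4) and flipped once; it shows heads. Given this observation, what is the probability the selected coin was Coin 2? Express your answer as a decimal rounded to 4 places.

Posterior probability ≈ 0.4293

P(heads|C1) = 0.22; P(heads|C2) = 0.88; P(heads|C3) = 0.84; P(heads|C4) = 0.11.
Prior × likelihood for each source: 0.25·0.22=0.05500, 0.25·0.88=0.2200, 0.25·0.84=0.2100, 0.25·0.11=0.02750. Summing gives P(heads) = 0.51250.
P(Coin 2 | heads) = 0.2200 / 0.51250 = 0.4293.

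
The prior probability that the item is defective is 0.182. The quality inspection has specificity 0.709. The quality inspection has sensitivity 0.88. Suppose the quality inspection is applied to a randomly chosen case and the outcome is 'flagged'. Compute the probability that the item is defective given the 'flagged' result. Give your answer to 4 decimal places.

Write H for 'the item is defective'. Prior odds H:¬H = 0.182/0.818 = 0.22249. For the 'flagged' outcome, the likelihood ratio is 0.88/0.291 = 3.0241.
Posterior odds = 0.22249 × 3.0241 = 0.67283, so P(H|E) = 0.67283/(1+0.67283) = 0.4022.

P(H | E) ≈ 0.4022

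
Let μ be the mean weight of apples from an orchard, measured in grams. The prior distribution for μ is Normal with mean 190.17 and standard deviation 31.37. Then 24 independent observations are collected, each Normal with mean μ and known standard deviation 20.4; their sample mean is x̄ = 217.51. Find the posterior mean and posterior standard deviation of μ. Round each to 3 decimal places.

With known σ, the Normal prior is conjugate. Weight on the data is w = (n/σ²)/(n/σ² + 1/τ₀²) = 0.0576701/(0.0576701+0.00101618) = 0.98268.
Posterior mean = w·x̄ + (1−w)·μ₀ = 0.98268·217.51 + 0.017315·190.17 = 217.037. Posterior variance = 1/(0.0576701+0.00101618) = 17.0397, so SD = 4.128.

Posterior mean ≈ 217.037; posterior SD ≈ 4.128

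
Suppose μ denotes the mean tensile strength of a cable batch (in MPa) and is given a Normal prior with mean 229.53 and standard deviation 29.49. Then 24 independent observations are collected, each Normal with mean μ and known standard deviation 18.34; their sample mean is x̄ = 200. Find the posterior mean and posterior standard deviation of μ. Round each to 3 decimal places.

Posterior mean ≈ 200.468; posterior SD ≈ 3.714

Prior precision 1/τ₀² = 1/29.49² = 0.00114987; data precision n/σ² = 24/18.34² = 0.0713531.
Posterior precision = 0.00114987 + 0.0713531 = 0.0725029, giving posterior SD = 1/√0.0725029 = 3.714.
Posterior mean = (0.00114987·229.53 + 0.0713531·200) / 0.0725029 = 200.468.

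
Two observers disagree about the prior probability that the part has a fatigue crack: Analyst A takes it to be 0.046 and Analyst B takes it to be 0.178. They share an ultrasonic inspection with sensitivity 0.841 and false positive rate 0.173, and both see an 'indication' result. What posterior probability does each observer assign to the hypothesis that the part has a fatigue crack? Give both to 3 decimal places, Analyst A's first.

Analyst A: 0.190; Analyst B: 0.513

P('+'|H) = 0.841, P('+'|¬H) = 0.173.
Analyst A: numerator 0.841·0.046 = 0.038686; evidence = 0.038686+0.173·0.954 = 0.20373; posterior = 0.190.
Analyst B: numerator 0.841·0.178 = 0.14970; evidence = 0.14970+0.173·0.822 = 0.29190; posterior = 0.513.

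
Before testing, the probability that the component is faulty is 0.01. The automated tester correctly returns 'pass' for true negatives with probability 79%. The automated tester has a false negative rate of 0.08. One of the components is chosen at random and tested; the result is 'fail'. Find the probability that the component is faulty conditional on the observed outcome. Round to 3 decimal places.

P(H | E) ≈ 0.042

Write H for 'the component is faulty'. Prior odds H:¬H = 0.01/0.99 = 0.010101. For the 'fail' outcome, the likelihood ratio is 0.92/0.21 = 4.3810.
Posterior odds = 0.010101 × 4.3810 = 0.044252, so P(H|E) = 0.044252/(1+0.044252) = 0.042.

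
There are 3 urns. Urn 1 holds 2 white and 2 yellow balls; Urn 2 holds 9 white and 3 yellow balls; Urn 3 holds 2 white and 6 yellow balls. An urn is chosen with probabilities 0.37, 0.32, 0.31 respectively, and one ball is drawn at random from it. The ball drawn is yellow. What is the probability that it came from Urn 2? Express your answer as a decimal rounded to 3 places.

Posterior probability ≈ 0.161

P(yellow|Urn 1) = 0.5; P(yellow|Urn 2) = 0.25; P(yellow|Urn 3) = 0.75.
Prior × likelihood for each source: 0.37·0.5=0.1850, 0.32·0.25=0.08000, 0.31·0.75=0.2325. Summing gives P(yellow) = 0.49750.
P(Urn 2 | yellow) = 0.08000 / 0.49750 = 0.161.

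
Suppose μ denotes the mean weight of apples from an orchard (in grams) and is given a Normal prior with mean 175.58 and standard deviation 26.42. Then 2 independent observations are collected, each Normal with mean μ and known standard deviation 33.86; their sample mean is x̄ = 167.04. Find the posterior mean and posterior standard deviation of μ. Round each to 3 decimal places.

With known σ, the Normal prior is conjugate. Weight on the data is w = (n/σ²)/(n/σ² + 1/τ₀²) = 0.00174444/(0.00174444+0.00143263) = 0.54907.
Posterior mean = w·x̄ + (1−w)·μ₀ = 0.54907·167.04 + 0.45093·175.58 = 170.891. Posterior variance = 1/(0.00174444+0.00143263) = 314.755, so SD = 17.741.

Posterior mean ≈ 170.891; posterior SD ≈ 17.741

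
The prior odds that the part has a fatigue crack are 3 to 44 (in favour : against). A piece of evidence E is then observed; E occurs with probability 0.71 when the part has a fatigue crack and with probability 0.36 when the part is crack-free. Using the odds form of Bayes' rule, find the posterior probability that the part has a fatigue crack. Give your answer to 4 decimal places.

Prior odds = 3/44 = 0.068182.
Likelihood ratio for E = 0.71/0.36 = 1.9722.
Posterior odds = prior odds × LR = 0.13447.
Posterior probability = odds/(1+odds) = 0.13447/1.1345 = 0.1185.

Posterior probability ≈ 0.1185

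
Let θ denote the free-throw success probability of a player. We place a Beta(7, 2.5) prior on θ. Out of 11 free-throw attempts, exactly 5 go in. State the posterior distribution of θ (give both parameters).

Posterior: Beta(12, 8.5)

Observing 5 successes and 6 failures updates Beta(7, 2.5) by adding the success and failure counts to the two shape parameters: α = 7+5 = 12, β = 2.5+6 = 8.5.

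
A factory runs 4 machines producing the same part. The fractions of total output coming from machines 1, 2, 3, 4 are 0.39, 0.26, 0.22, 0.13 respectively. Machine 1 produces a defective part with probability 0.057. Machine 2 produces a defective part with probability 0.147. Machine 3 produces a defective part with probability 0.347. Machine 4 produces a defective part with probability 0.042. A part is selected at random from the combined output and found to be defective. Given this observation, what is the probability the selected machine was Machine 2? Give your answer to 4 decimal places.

Posterior probability ≈ 0.2687

Tabulate prior·likelihood by source: [1] prior 0.39, lik 0.057, product 0.02223; [2] prior 0.26, lik 0.147, product 0.03822; [3] prior 0.22, lik 0.347, product 0.07634; [4] prior 0.13, lik 0.042, product 0.005460.
Normalizing constant = 0.14225; the posterior for Machine 2 is its product over the sum, 0.03822/0.14225 = 0.2687.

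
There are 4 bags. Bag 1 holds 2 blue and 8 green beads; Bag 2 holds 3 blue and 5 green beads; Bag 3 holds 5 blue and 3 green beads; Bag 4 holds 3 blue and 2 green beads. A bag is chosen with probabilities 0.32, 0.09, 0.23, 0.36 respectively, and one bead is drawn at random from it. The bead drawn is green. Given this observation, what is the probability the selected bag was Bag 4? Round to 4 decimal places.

Tabulate prior·likelihood by source: [1] prior 0.32, lik 0.8, product 0.2560; [2] prior 0.09, lik 0.625, product 0.05625; [3] prior 0.23, lik 0.375, product 0.08625; [4] prior 0.36, lik 0.4, product 0.1440.
Normalizing constant = 0.54250; the posterior for Bag 4 is its product over the sum, 0.1440/0.54250 = 0.2654.

Posterior probability ≈ 0.2654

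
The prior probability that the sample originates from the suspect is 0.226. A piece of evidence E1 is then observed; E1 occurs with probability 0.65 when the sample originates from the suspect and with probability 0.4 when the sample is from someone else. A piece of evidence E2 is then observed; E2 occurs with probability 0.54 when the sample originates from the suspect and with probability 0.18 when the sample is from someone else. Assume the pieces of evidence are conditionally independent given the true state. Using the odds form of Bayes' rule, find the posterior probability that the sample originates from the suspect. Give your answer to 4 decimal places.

Posterior probability ≈ 0.5874

Prior odds = 0.226/(1−0.226) = 0.29199.
Likelihood ratio for E1 = 0.65/0.4 = 1.6250.
Likelihood ratio for E2 = 0.54/0.18 = 3.0000.
Posterior odds = prior odds × LR₁ × LR₂ = 1.4234.
Posterior probability = odds/(1+odds) = 1.4234/2.4234 = 0.5874.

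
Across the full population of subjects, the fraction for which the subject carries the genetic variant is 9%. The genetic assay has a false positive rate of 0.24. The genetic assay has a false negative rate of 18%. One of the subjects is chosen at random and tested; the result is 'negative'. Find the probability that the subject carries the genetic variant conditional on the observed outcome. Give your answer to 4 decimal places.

P(H | E) ≈ 0.0229

Let H be the event that the subject carries the genetic variant. P(H) = 0.09, so P(¬H) = 0.91. With E the 'negative' result, P(E|H) = 0.18 and P(E|¬H) = 0.76.
P(E) = 0.18·0.09 + 0.76·0.91 = 0.016200 + 0.69160 = 0.70780.
By Bayes' theorem, P(H|E) = 0.016200 / 0.70780 = 0.0229.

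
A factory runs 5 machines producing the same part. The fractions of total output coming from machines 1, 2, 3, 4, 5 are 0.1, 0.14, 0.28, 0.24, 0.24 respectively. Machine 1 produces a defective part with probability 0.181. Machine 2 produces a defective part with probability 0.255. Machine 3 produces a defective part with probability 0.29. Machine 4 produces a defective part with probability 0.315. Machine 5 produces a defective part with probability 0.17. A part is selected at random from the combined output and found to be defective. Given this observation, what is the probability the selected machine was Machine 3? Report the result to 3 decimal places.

P(defective|M1) = 0.181; P(defective|M2) = 0.255; P(defective|M3) = 0.29; P(defective|M4) = 0.315; P(defective|M5) = 0.17.
Prior × likelihood for each source: 0.1·0.181=0.01810, 0.14·0.255=0.03570, 0.28·0.29=0.08120, 0.24·0.315=0.07560, 0.24·0.17=0.04080. Summing gives P(defective) = 0.25140.
P(Machine 3 | defective) = 0.08120 / 0.25140 = 0.323.

Posterior probability ≈ 0.323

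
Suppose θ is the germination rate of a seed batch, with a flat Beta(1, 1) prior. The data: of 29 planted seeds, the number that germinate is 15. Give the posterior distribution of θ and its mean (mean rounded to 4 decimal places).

The binomial likelihood is conjugate to the Beta prior: with 15 successes and 14 failures, the posterior is Beta(1+15, 1+14) = Beta(16, 15).
Posterior mean = α/(α+β) = 16/31 = 0.5161.

Posterior: Beta(16, 15); mean ≈ 0.5161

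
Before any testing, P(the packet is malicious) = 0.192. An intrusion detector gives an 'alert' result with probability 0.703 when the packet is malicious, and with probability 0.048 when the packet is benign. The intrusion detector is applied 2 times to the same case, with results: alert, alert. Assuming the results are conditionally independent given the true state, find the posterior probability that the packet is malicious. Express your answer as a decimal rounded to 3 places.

Posterior P(H) ≈ 0.981

With H the event that the packet is malicious, the joint likelihood of the observed sequence is P(data|H) = 0.703·0.703 = 0.49421 and P(data|¬H) = 0.048·0.048 = 0.0023040.
Bayes: P(H|data) = 0.192·0.49421 / (0.192·0.49421 + 0.808·0.0023040) = 0.094888/0.096750 = 0.9808.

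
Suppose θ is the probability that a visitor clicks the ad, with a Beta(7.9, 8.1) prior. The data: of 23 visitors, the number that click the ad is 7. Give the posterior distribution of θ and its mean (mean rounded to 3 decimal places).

Posterior: Beta(14.9, 24.1); mean ≈ 0.382

Observing 7 successes and 16 failures updates Beta(7.9, 8.1) by adding the success and failure counts to the two shape parameters: α = 7.9+7 = 14.9, β = 8.1+16 = 24.1.
Posterior mean = α/(α+β) = 14.9/39 = 0.382.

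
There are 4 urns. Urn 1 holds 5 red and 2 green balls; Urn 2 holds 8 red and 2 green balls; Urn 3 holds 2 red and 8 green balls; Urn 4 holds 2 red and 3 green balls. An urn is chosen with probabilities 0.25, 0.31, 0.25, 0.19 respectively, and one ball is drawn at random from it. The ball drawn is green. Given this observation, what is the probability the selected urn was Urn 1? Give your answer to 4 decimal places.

Posterior probability ≈ 0.1596

Tabulate prior·likelihood by source: [1] prior 0.25, lik 0.2857, product 0.07143; [2] prior 0.31, lik 0.2, product 0.06200; [3] prior 0.25, lik 0.8, product 0.2000; [4] prior 0.19, lik 0.6, product 0.1140.
Normalizing constant = 0.44743; the posterior for Urn 1 is its product over the sum, 0.07143/0.44743 = 0.1596.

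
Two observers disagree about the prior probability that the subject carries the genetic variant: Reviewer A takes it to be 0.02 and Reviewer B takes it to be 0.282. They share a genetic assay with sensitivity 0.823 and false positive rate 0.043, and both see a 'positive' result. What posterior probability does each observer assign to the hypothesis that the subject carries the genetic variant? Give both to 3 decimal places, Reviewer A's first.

P('+'|H) = 0.823, P('+'|¬H) = 0.043.
Reviewer A: numerator 0.823·0.02 = 0.016460; evidence = 0.016460+0.043·0.98 = 0.058600; posterior = 0.281.
Reviewer B: numerator 0.823·0.282 = 0.23209; evidence = 0.23209+0.043·0.718 = 0.26296; posterior = 0.883.

Reviewer A: 0.281; Reviewer B: 0.883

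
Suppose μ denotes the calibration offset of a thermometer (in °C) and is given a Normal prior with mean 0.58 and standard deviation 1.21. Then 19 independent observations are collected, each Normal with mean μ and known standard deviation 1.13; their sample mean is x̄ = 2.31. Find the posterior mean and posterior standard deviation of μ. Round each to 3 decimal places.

Posterior mean ≈ 2.234; posterior SD ≈ 0.253

With known σ, the Normal prior is conjugate. Weight on the data is w = (n/σ²)/(n/σ² + 1/τ₀²) = 14.8798/(14.8798+0.683013) = 0.95611.
Posterior mean = w·x̄ + (1−w)·μ₀ = 0.95611·2.31 + 0.043888·0.58 = 2.234. Posterior variance = 1/(14.8798+0.683013) = 0.0642558, so SD = 0.253.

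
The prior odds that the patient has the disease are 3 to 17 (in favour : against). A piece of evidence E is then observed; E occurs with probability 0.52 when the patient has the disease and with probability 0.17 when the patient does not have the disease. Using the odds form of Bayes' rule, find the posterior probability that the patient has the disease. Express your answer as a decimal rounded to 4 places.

Prior odds = 3/17 = 0.17647.
Likelihood ratio for E = 0.52/0.17 = 3.0588.
Posterior odds = prior odds × LR = 0.53979.
Posterior probability = odds/(1+odds) = 0.53979/1.5398 = 0.3506.

Posterior probability ≈ 0.3506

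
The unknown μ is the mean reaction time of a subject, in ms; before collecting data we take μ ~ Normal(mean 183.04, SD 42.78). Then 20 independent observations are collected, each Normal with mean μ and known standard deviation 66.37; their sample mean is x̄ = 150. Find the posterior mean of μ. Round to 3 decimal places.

Posterior mean ≈ 153.549

With known σ, the Normal prior is conjugate. Weight on the data is w = (n/σ²)/(n/σ² + 1/τ₀²) = 0.00454032/(0.00454032+0.00054641) = 0.89258.
Posterior mean = w·x̄ + (1−w)·μ₀ = 0.89258·150 + 0.10742·183.04 = 153.549.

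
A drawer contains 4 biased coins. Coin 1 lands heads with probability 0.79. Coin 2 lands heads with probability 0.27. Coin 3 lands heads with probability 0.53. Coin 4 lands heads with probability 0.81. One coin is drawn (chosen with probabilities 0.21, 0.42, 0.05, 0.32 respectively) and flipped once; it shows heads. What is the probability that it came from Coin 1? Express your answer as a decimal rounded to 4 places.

Posterior probability ≈ 0.2936

P(heads|C1) = 0.79; P(heads|C2) = 0.27; P(heads|C3) = 0.53; P(heads|C4) = 0.81.
Prior × likelihood for each source: 0.21·0.79=0.1659, 0.42·0.27=0.1134, 0.05·0.53=0.02650, 0.32·0.81=0.2592. Summing gives P(heads) = 0.56500.
P(Coin 1 | heads) = 0.1659 / 0.56500 = 0.2936.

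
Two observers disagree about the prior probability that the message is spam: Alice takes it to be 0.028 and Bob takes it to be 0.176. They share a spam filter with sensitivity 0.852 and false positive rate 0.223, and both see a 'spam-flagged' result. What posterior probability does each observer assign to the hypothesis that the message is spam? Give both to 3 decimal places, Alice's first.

Alice: 0.099; Bob: 0.449

The likelihood ratio for a 'spam-flagged' result is 0.852/0.223 = 3.8206.
Alice: prior odds 0.028/0.972 = 0.028807; posterior odds 0.11006; posterior probability 0.099.
Bob: prior odds 0.176/0.824 = 0.21359; posterior odds 0.81606; posterior probability 0.449.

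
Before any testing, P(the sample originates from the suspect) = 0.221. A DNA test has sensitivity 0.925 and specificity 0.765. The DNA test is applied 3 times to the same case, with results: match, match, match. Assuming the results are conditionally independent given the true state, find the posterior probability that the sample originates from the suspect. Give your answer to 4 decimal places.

With H the event that the sample originates from the suspect, the joint likelihood of the observed sequence is P(data|H) = 0.925·0.925·0.925 = 0.79145 and P(data|¬H) = 0.235·0.235·0.235 = 0.012978.
Bayes: P(H|data) = 0.221·0.79145 / (0.221·0.79145 + 0.779·0.012978) = 0.17491/0.18502 = 0.9454.

Posterior P(H) ≈ 0.9454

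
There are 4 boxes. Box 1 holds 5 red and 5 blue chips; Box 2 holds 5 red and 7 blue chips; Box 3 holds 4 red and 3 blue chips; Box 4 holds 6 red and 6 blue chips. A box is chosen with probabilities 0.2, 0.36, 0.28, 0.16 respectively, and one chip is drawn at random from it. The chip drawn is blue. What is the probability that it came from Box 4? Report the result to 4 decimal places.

Posterior probability ≈ 0.1569

P(blue|Box 1) = 0.5; P(blue|Box 2) = 0.5833; P(blue|Box 3) = 0.4286; P(blue|Box 4) = 0.5.
Prior × likelihood for each source: 0.2·0.5=0.1000, 0.36·0.5833=0.2100, 0.28·0.4286=0.1200, 0.16·0.5=0.08000. Summing gives P(blue) = 0.51000.
P(Box 4 | blue) = 0.08000 / 0.51000 = 0.1569.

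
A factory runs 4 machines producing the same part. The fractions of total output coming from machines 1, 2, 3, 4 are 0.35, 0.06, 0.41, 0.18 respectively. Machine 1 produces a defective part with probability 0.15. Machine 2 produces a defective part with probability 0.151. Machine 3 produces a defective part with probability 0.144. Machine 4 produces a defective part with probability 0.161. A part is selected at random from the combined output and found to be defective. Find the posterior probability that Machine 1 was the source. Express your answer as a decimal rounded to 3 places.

Tabulate prior·likelihood by source: [1] prior 0.35, lik 0.15, product 0.05250; [2] prior 0.06, lik 0.151, product 0.009060; [3] prior 0.41, lik 0.144, product 0.05904; [4] prior 0.18, lik 0.161, product 0.02898.
Normalizing constant = 0.14958; the posterior for Machine 1 is its product over the sum, 0.05250/0.14958 = 0.351.

Posterior probability ≈ 0.351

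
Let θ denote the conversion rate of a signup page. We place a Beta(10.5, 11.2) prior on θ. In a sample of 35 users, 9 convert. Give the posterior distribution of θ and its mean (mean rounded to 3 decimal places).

Observing 9 successes and 26 failures updates Beta(10.5, 11.2) by adding the success and failure counts to the two shape parameters: α = 10.5+9 = 19.5, β = 11.2+26 = 37.2.
Posterior mean = α/(α+β) = 19.5/56.7 = 0.344.

Posterior: Beta(19.5, 37.2); mean ≈ 0.344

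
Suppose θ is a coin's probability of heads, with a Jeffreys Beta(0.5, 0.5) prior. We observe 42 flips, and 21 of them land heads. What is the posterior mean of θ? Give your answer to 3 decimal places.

Observing 21 successes and 21 failures updates Beta(0.5, 0.5) by adding the success and failure counts to the two shape parameters: α = 0.5+21 = 21.5, β = 0.5+21 = 21.5.
Posterior mean = α/(α+β) = 21.5/43 = 0.500.

Posterior mean ≈ 0.500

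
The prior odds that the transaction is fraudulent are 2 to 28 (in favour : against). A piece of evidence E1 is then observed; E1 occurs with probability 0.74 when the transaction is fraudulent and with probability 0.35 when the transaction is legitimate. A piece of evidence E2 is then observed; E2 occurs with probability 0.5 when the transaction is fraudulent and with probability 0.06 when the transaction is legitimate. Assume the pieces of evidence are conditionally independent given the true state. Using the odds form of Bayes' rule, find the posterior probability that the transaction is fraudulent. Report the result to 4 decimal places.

Posterior probability ≈ 0.5572

Prior odds = 2/28 = 0.071429. In log-odds, ln(0.071429) = -2.6391.
Add log likelihood ratios: ln(2.1143) + ln(8.3333) = 2.8690.
Posterior log-odds = 0.22992, so posterior odds = exp(0.22992) = 1.2585. Converting, P(H|E) = 1.2585/2.2585 = 0.5572.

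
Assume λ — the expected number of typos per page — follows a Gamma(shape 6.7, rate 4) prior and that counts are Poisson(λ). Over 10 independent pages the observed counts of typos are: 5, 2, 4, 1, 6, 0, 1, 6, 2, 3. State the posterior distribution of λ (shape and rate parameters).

The Poisson likelihood adds the total count to the shape and the number of exposure periods to the rate. Here ∑xᵢ = 30 and n = 10, so shape 6.7→36.7 and rate 4→14.

Posterior: Gamma(shape=36.7, rate=14)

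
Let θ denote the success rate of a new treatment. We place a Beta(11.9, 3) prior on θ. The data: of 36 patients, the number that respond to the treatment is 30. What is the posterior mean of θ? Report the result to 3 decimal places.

The binomial likelihood is conjugate to the Beta prior: with 30 successes and 6 failures, the posterior is Beta(11.9+30, 3+6) = Beta(41.9, 9).
E[θ | data] = 41.9/(41.9+9) = 0.823.

Posterior mean ≈ 0.823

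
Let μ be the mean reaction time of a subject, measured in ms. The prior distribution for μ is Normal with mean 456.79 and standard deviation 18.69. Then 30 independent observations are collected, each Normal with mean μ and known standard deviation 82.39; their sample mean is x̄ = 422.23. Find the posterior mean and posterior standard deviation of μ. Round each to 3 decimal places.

With known σ, the Normal prior is conjugate. Weight on the data is w = (n/σ²)/(n/σ² + 1/τ₀²) = 0.00441949/(0.00441949+0.00286274) = 0.60689.
Posterior mean = w·x̄ + (1−w)·μ₀ = 0.60689·422.23 + 0.39311·456.79 = 435.816. Posterior variance = 1/(0.00441949+0.00286274) = 137.321, so SD = 11.718.

Posterior mean ≈ 435.816; posterior SD ≈ 11.718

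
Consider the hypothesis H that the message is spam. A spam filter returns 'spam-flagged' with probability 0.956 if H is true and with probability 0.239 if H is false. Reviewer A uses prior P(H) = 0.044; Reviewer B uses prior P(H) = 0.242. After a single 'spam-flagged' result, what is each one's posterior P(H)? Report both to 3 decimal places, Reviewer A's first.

The likelihood ratio for a 'spam-flagged' result is 0.956/0.239 = 4.0000.
Reviewer A: prior odds 0.044/0.956 = 0.046025; posterior odds 0.18410; posterior probability 0.155.
Reviewer B: prior odds 0.242/0.758 = 0.31926; posterior odds 1.2770; posterior probability 0.561.

Reviewer A: 0.155; Reviewer B: 0.561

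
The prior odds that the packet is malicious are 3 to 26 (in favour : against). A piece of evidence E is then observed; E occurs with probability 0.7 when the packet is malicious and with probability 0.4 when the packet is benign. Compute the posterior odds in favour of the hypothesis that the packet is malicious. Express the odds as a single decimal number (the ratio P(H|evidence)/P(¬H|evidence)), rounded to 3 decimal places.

Posterior odds ≈ 0.202

Prior odds = 3/26 = 0.11538. In log-odds, ln(0.11538) = -2.1595.
Add log likelihood ratio: ln(1.7500) = 0.55962.
Posterior log-odds = -1.5999, so posterior odds = exp(-1.5999) = 0.20192.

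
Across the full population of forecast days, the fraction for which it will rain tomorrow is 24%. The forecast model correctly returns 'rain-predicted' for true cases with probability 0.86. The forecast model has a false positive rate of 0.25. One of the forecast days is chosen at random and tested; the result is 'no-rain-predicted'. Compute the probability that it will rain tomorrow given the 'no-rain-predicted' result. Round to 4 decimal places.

Write H for 'it will rain tomorrow'. Prior odds H:¬H = 0.24/0.76 = 0.31579. For the 'no-rain-predicted' outcome, the likelihood ratio is 0.14/0.75 = 0.18667.
Posterior odds = 0.31579 × 0.18667 = 0.058947, so P(H|E) = 0.058947/(1+0.058947) = 0.0557.

P(H | E) ≈ 0.0557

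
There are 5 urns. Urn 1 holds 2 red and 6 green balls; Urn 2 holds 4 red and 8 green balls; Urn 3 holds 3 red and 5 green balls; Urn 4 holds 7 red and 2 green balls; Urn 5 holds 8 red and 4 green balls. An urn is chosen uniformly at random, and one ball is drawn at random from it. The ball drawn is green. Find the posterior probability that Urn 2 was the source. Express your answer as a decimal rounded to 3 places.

Posterior probability ≈ 0.257

Tabulate prior·likelihood by source: [1] prior 0.2, lik 0.75, product 0.1500; [2] prior 0.2, lik 0.6667, product 0.1333; [3] prior 0.2, lik 0.625, product 0.1250; [4] prior 0.2, lik 0.2222, product 0.04444; [5] prior 0.2, lik 0.3333, product 0.06667.
Normalizing constant = 0.51944; the posterior for Urn 2 is its product over the sum, 0.1333/0.51944 = 0.257.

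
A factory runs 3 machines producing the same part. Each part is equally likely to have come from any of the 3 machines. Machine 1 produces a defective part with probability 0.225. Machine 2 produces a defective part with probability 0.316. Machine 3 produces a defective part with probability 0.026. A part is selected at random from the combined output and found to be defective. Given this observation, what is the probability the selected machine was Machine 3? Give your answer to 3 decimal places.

P(defective|M1) = 0.225; P(defective|M2) = 0.316; P(defective|M3) = 0.026.
Prior × likelihood for each source: 0.333333·0.225=0.07500, 0.333333·0.316=0.1053, 0.333333·0.026=0.008667. Summing gives P(defective) = 0.18900.
P(Machine 3 | defective) = 0.008667 / 0.18900 = 0.046.

Posterior probability ≈ 0.046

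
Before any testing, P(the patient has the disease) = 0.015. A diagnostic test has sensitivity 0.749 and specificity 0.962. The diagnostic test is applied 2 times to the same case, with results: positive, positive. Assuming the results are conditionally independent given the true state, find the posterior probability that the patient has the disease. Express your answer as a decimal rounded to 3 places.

Posterior P(H) ≈ 0.855

With H the event that the patient has the disease, the joint likelihood of the observed sequence is P(data|H) = 0.749·0.749 = 0.56100 and P(data|¬H) = 0.038·0.038 = 0.0014440.
Bayes: P(H|data) = 0.015·0.56100 / (0.015·0.56100 + 0.985·0.0014440) = 0.0084150/0.0098374 = 0.8554.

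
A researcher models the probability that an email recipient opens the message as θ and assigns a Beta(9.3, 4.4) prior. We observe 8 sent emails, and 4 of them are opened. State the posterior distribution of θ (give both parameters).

Observing 4 successes and 4 failures updates Beta(9.3, 4.4) by adding the success and failure counts to the two shape parameters: α = 9.3+4 = 13.3, β = 4.4+4 = 8.4.

Posterior: Beta(13.3, 8.4)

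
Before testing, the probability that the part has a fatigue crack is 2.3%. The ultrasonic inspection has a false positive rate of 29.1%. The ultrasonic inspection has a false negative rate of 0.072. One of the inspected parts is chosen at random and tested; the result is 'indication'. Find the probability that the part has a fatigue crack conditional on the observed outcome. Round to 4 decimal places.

Write H for 'the part has a fatigue crack'. Prior odds H:¬H = 0.023/0.977 = 0.023541. For the 'indication' outcome, the likelihood ratio is 0.928/0.291 = 3.1890.
Posterior odds = 0.023541 × 3.1890 = 0.075074, so P(H|E) = 0.075074/(1+0.075074) = 0.0698.

P(H | E) ≈ 0.0698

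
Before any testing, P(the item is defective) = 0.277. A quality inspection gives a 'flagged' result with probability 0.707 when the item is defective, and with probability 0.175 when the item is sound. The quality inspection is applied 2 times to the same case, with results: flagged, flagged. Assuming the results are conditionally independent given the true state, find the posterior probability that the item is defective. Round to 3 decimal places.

With H the event that the item is defective, the joint likelihood of the observed sequence is P(data|H) = 0.707·0.707 = 0.49985 and P(data|¬H) = 0.175·0.175 = 0.030625.
Bayes: P(H|data) = 0.277·0.49985 / (0.277·0.49985 + 0.723·0.030625) = 0.13846/0.16060 = 0.8621.

Posterior P(H) ≈ 0.862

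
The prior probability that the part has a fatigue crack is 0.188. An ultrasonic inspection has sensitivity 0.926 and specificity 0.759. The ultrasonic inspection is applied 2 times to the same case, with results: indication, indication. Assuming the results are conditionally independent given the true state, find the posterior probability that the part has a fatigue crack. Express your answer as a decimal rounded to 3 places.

Posterior P(H) ≈ 0.774

With H the event that the part has a fatigue crack, the joint likelihood of the observed sequence is P(data|H) = 0.926·0.926 = 0.85748 and P(data|¬H) = 0.241·0.241 = 0.058081.
Bayes: P(H|data) = 0.188·0.85748 / (0.188·0.85748 + 0.812·0.058081) = 0.16121/0.20837 = 0.7737.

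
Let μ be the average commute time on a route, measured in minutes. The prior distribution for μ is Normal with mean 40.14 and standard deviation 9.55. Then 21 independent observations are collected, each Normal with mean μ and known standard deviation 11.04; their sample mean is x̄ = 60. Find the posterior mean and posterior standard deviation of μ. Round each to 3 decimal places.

Posterior mean ≈ 58.812; posterior SD ≈ 2.336

Prior precision 1/τ₀² = 1/9.55² = 0.0109646; data precision n/σ² = 21/11.04² = 0.172298.
Posterior precision = 0.0109646 + 0.172298 = 0.183263, giving posterior SD = 1/√0.183263 = 2.336.
Posterior mean = (0.0109646·40.14 + 0.172298·60) / 0.183263 = 58.812.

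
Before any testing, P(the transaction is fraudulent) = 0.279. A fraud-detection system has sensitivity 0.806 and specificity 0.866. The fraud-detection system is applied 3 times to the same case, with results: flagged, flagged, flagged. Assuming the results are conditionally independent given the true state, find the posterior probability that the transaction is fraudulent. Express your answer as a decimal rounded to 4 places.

With H the event that the transaction is fraudulent, the joint likelihood of the observed sequence is P(data|H) = 0.806·0.806·0.806 = 0.52361 and P(data|¬H) = 0.134·0.134·0.134 = 0.0024061.
Bayes: P(H|data) = 0.279·0.52361 / (0.279·0.52361 + 0.721·0.0024061) = 0.14609/0.14782 = 0.9883.

Posterior P(H) ≈ 0.9883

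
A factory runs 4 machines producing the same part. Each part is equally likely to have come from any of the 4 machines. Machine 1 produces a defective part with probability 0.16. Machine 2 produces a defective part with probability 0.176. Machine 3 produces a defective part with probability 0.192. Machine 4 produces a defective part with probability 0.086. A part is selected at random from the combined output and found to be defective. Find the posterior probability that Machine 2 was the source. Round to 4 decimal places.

Posterior probability ≈ 0.2866

Tabulate prior·likelihood by source: [1] prior 0.25, lik 0.16, product 0.04000; [2] prior 0.25, lik 0.176, product 0.04400; [3] prior 0.25, lik 0.192, product 0.04800; [4] prior 0.25, lik 0.086, product 0.02150.
Normalizing constant = 0.15350; the posterior for Machine 2 is its product over the sum, 0.04400/0.15350 = 0.2866.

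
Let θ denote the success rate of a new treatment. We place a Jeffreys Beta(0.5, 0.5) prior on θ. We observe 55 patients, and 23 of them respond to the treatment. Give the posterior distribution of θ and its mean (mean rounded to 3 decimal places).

Observing 23 successes and 32 failures updates Beta(0.5, 0.5) by adding the success and failure counts to the two shape parameters: α = 0.5+23 = 23.5, β = 0.5+32 = 32.5.
E[θ | data] = 23.5/(23.5+32.5) = 0.420.

Posterior: Beta(23.5, 32.5); mean ≈ 0.420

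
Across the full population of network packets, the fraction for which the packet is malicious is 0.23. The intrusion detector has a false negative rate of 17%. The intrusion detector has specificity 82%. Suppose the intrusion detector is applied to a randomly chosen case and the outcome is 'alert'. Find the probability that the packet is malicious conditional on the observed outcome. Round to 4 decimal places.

Let H be the event that the packet is malicious. P(H) = 0.23, so P(¬H) = 0.77. With E the 'alert' result, P(E|H) = 0.83 and P(E|¬H) = 0.18.
P(E) = 0.83·0.23 + 0.18·0.77 = 0.19090 + 0.13860 = 0.32950.
By Bayes' theorem, P(H|E) = 0.19090 / 0.32950 = 0.5794.

P(H | E) ≈ 0.5794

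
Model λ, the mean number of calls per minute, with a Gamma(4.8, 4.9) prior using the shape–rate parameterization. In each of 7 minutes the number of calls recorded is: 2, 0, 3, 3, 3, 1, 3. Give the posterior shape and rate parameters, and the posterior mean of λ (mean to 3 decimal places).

Posterior: Gamma(shape=19.8, rate=11.9); mean ≈ 1.664

Total count ∑xᵢ = 15 over n = 7 minutes.
Gamma is conjugate to the Poisson likelihood: posterior is Gamma(shape = 4.8+15 = 19.8, rate = 4.9+7 = 11.9).
E[λ | data] = 19.8/11.9 = 1.664.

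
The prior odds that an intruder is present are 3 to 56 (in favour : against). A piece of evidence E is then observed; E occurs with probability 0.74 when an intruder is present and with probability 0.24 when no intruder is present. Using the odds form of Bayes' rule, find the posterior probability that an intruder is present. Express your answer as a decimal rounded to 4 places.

Posterior probability ≈ 0.1418

Prior odds = 3/56 = 0.053571. In log-odds, ln(0.053571) = -2.9267.
Add log likelihood ratio: ln(3.0833) = 1.1260.
Posterior log-odds = -1.8007, so posterior odds = exp(-1.8007) = 0.16518. Converting, P(H|E) = 0.16518/1.1652 = 0.1418.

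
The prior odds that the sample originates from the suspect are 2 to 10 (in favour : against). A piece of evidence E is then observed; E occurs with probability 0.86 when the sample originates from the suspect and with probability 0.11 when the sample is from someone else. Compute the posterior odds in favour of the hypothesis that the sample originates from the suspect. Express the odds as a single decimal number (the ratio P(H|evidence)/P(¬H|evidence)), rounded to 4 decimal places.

Prior odds = 2/10 = 0.20000.
Likelihood ratio for E = 0.86/0.11 = 7.8182.
Posterior odds = prior odds × LR = 1.5636.

Posterior odds ≈ 1.5636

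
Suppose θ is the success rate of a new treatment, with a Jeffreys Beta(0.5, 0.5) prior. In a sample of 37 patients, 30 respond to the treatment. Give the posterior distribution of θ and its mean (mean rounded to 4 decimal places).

Observing 30 successes and 7 failures updates Beta(0.5, 0.5) by adding the success and failure counts to the two shape parameters: α = 0.5+30 = 30.5, β = 0.5+7 = 7.5.
Posterior mean = α/(α+β) = 30.5/38 = 0.8026.

Posterior: Beta(30.5, 7.5); mean ≈ 0.8026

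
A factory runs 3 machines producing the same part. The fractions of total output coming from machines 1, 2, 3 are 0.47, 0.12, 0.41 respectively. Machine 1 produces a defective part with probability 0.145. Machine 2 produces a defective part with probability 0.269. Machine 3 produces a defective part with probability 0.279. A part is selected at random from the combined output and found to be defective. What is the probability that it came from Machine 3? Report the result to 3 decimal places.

Tabulate prior·likelihood by source: [1] prior 0.47, lik 0.145, product 0.06815; [2] prior 0.12, lik 0.269, product 0.03228; [3] prior 0.41, lik 0.279, product 0.1144.
Normalizing constant = 0.21482; the posterior for Machine 3 is its product over the sum, 0.1144/0.21482 = 0.532.

Posterior probability ≈ 0.532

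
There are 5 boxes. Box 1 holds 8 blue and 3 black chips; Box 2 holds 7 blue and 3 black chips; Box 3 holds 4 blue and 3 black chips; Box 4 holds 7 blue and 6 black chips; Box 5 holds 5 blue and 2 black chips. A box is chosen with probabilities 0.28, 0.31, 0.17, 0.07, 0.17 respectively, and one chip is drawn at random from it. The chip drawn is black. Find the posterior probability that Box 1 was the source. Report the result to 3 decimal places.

Tabulate prior·likelihood by source: [1] prior 0.28, lik 0.2727, product 0.07636; [2] prior 0.31, lik 0.3, product 0.09300; [3] prior 0.17, lik 0.4286, product 0.07286; [4] prior 0.07, lik 0.4615, product 0.03231; [5] prior 0.17, lik 0.2857, product 0.04857.
Normalizing constant = 0.32310; the posterior for Box 1 is its product over the sum, 0.07636/0.32310 = 0.236.

Posterior probability ≈ 0.236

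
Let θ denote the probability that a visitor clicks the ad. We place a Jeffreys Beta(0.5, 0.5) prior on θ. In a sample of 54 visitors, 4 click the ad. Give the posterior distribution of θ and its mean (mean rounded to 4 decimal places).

Posterior: Beta(4.5, 50.5); mean ≈ 0.0818

The binomial likelihood is conjugate to the Beta prior: with 4 successes and 50 failures, the posterior is Beta(0.5+4, 0.5+50) = Beta(4.5, 50.5).
E[θ | data] = 4.5/(4.5+50.5) = 0.0818.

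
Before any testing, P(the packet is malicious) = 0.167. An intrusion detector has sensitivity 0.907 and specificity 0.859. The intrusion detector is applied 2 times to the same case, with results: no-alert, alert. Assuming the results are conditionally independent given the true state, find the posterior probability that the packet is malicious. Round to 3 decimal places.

Posterior P(H) ≈ 0.123

With H the event that the packet is malicious, the joint likelihood of the observed sequence is P(data|H) = 0.093·0.907 = 0.084351 and P(data|¬H) = 0.859·0.141 = 0.12112.
Bayes: P(H|data) = 0.167·0.084351 / (0.167·0.084351 + 0.833·0.12112) = 0.014087/0.11498 = 0.1225.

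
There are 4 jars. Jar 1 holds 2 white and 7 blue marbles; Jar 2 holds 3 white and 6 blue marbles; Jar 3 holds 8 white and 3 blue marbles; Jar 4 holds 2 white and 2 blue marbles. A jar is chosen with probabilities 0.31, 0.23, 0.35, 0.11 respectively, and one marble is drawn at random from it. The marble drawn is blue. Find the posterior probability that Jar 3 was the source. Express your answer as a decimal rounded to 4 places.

Posterior probability ≈ 0.1752

Tabulate prior·likelihood by source: [1] prior 0.31, lik 0.7778, product 0.2411; [2] prior 0.23, lik 0.6667, product 0.1533; [3] prior 0.35, lik 0.2727, product 0.09545; [4] prior 0.11, lik 0.5, product 0.05500.
Normalizing constant = 0.54490; the posterior for Jar 3 is its product over the sum, 0.09545/0.54490 = 0.1752.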